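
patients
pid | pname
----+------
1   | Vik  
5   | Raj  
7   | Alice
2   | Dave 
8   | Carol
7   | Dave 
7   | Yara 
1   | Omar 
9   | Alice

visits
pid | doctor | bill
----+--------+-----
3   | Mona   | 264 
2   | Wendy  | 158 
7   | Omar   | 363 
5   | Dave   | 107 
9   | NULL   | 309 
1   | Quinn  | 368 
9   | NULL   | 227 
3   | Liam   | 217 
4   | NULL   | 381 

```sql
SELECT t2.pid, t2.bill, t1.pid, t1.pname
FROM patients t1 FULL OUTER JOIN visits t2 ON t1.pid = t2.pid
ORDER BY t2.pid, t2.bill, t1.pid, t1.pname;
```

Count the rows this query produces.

FULL OUTER JOIN keeps every row from both sides; unmatched rows get NULL for the other side's columns.
Matching on t1.pid = t2.pid.
Matched pairs: 9; unmatched t1 rows kept: 1; unmatched t2 rows kept: 3.
Total: 9 matched + 4 padded = 13 rows.

13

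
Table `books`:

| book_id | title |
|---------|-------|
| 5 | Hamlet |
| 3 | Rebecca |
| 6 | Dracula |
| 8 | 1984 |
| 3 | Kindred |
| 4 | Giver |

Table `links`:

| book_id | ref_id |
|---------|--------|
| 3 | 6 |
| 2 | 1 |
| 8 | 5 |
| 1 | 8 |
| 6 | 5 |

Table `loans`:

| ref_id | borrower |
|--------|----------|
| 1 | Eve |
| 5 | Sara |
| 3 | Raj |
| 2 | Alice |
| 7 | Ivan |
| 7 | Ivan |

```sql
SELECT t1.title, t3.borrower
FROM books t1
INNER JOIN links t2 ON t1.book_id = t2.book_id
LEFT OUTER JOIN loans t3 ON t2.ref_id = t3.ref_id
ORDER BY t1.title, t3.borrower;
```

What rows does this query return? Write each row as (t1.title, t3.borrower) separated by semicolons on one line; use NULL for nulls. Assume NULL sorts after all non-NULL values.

(1984, Sara); (Dracula, Sara); (Kindred, NULL); (Rebecca, NULL)

Joins associate left-to-right: books INNER JOIN links on book_id gives 4 intermediate row(s).
Then LEFT JOIN `loans t3` on ref_id: each of those 4 rows is kept; rows whose t2.ref_id has no match in t3 get NULL for t3's columns.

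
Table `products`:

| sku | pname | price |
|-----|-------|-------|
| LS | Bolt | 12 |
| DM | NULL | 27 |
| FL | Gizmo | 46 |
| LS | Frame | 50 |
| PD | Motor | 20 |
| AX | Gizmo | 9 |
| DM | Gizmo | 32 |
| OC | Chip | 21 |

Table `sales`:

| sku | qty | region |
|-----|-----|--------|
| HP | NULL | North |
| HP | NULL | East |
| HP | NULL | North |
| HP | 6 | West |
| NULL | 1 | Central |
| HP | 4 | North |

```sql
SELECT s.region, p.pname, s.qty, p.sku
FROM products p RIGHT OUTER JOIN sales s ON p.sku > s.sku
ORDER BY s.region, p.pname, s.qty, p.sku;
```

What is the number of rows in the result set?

RIGHT JOIN keeps every row from `sales`; unmatched rows get NULL for `products`'s columns.
Matching on p.sku > s.sku. A NULL in a compared column never satisfies the condition.
Matched pairs: 20; unmatched s rows kept: 1.
Total: 20 matched + 1 padded = 21 rows.

21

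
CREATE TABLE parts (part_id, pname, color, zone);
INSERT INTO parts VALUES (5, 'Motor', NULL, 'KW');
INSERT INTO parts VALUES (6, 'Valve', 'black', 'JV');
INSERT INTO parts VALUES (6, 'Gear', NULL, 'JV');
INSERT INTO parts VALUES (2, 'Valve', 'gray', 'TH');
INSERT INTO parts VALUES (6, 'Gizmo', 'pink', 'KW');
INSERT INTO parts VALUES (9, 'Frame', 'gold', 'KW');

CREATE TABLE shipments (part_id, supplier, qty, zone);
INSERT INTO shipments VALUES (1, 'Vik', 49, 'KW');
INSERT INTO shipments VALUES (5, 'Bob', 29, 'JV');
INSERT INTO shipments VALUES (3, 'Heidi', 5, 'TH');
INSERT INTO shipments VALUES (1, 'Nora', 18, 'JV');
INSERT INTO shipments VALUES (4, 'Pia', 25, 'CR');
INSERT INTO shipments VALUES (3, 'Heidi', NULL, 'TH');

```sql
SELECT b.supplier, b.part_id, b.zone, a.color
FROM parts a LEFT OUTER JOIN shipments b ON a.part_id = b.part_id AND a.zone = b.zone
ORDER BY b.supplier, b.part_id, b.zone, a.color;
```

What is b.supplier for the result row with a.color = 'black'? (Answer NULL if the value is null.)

NULL

LEFT JOIN keeps every row from `parts`; unmatched rows get NULL for `shipments`'s columns.
Matching on a.part_id = b.part_id AND a.zone = b.zone.
Matched pairs: 0; unmatched a rows kept: 6.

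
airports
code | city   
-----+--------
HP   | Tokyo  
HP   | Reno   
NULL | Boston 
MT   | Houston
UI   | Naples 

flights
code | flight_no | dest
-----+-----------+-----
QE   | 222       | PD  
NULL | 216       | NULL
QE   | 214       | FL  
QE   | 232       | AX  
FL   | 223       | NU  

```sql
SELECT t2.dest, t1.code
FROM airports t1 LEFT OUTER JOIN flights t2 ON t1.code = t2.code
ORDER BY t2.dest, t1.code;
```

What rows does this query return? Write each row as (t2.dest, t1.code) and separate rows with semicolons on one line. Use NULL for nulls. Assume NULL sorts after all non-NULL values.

LEFT JOIN keeps every row from `airports`; unmatched rows get NULL for `flights`'s columns.
Matching on t1.code = t2.code. A NULL in a compared column never satisfies the condition.
Matched pairs: 0; unmatched t1 rows kept: 5.

(NULL, HP); (NULL, HP); (NULL, MT); (NULL, UI); (NULL, NULL)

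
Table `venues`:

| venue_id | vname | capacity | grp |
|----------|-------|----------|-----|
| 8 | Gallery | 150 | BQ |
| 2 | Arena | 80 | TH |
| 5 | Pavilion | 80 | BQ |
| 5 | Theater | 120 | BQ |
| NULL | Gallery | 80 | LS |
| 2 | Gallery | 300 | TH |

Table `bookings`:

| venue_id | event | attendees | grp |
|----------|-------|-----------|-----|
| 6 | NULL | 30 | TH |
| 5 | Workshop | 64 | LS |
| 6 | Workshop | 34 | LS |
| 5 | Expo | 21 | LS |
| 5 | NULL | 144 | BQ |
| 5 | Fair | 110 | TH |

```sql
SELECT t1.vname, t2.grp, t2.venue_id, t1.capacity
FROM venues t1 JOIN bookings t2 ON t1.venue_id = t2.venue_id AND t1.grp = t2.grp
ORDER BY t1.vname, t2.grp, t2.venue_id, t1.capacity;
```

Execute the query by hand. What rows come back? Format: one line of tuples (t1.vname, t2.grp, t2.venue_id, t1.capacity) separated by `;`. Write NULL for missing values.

INNER JOIN keeps only pairs where the ON condition holds.
Matching on t1.venue_id = t2.venue_id AND t1.grp = t2.grp. A NULL in a compared column never satisfies the condition.
- t1[0] venue_id=8, grp=BQ → no match; dropped.
- t1[1] venue_id=2, grp=TH → no match; dropped.
- t1[2] venue_id=5, grp=BQ → 1 match(es) in t2 → 1 row(s).
- t1[3] venue_id=5, grp=BQ → 1 match(es) in t2 → 1 row(s).
- t1[4] venue_id=NULL, grp=LS → no match; dropped.
- t1[5] venue_id=2, grp=TH → no match; dropped.
After projecting and ordering:
t1.vname | t2.grp | t2.venue_id | t1.capacity
Pavilion | BQ | 5 | 80
Theater | BQ | 5 | 120

(Pavilion, BQ, 5, 80); (Theater, BQ, 5, 120)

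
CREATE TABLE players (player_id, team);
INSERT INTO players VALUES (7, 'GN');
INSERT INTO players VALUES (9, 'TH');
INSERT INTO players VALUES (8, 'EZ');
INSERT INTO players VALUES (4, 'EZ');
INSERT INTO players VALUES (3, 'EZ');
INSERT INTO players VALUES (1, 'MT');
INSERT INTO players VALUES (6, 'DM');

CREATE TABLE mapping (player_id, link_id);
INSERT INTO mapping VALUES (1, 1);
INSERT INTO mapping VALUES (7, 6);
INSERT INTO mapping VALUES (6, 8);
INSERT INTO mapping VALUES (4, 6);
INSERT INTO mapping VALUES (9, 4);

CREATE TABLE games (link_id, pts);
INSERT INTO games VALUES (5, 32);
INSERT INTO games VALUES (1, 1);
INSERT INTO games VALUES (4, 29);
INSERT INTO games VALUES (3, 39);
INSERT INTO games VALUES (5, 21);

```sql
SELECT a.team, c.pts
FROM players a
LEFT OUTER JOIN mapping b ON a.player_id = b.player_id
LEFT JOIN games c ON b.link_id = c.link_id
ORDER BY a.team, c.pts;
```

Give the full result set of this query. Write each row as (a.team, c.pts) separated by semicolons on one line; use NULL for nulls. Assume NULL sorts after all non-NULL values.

Step 1 — a LEFT JOIN b on player_id → 7 row(s).
Then LEFT JOIN `games c` on link_id: each of those 7 rows is kept; rows whose b.link_id has no match in c get NULL for c's columns.

(DM, NULL); (EZ, NULL); (EZ, NULL); (EZ, NULL); (GN, NULL); (MT, 1); (TH, 29)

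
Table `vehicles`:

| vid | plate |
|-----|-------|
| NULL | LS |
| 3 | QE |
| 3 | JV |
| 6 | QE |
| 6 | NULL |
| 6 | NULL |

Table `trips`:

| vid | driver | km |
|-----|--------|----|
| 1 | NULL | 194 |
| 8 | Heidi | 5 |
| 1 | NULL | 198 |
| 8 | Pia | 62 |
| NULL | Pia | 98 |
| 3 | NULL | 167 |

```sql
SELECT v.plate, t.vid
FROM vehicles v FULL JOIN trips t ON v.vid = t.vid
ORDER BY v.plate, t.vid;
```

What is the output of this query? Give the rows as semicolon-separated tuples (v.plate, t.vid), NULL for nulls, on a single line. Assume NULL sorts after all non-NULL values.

FULL OUTER JOIN keeps every row from both sides; unmatched rows get NULL for the other side's columns.
Matching on v.vid = t.vid. A NULL in a compared column never satisfies the condition.
- vid=NULL: no t row matches, row kept with t columns NULL.
- vid=3: 1 matching t row(s), so 1 row(s) emitted.
- vid=3: 1 matching t row(s), so 1 row(s) emitted.
- vid=6: no t row matches, row kept with t columns NULL.
- vid=6: no t row matches, row kept with t columns NULL.
- vid=6: no t row matches, row kept with t columns NULL.
- 5 t row(s) had no v match → kept, v columns NULL.

(JV, 3); (LS, NULL); (QE, 3); (QE, NULL); (NULL, 1); (NULL, 1); (NULL, 8); (NULL, 8); (NULL, NULL); (NULL, NULL); (NULL, NULL)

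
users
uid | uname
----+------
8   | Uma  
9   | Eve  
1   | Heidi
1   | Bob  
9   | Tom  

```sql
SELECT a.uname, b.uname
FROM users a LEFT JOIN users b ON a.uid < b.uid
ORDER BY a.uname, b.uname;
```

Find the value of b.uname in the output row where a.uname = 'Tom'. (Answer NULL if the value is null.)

NULL

LEFT JOIN keeps every row from `users a`; unmatched rows get NULL for `users b`'s columns.
Matching on a.uid < b.uid.
Matched pairs: 8; unmatched a rows kept: 2.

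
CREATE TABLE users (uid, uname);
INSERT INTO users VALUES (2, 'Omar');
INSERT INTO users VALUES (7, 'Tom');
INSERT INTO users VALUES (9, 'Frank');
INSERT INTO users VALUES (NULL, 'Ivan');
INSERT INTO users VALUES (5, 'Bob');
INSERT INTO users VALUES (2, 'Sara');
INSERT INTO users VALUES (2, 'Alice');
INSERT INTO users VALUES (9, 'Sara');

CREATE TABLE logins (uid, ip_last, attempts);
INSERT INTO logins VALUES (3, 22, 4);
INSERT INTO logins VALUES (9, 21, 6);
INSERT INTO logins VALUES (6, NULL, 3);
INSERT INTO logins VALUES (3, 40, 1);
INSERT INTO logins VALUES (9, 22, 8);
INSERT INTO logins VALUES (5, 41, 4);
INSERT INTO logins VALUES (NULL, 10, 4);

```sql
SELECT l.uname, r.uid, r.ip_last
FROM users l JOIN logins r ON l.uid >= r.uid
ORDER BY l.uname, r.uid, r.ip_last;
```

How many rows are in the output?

19

INNER JOIN keeps only pairs where the ON condition holds.
Matching on l.uid >= r.uid. A NULL in a compared column never satisfies the condition.
Matched pairs: 19.
Total: 19 rows.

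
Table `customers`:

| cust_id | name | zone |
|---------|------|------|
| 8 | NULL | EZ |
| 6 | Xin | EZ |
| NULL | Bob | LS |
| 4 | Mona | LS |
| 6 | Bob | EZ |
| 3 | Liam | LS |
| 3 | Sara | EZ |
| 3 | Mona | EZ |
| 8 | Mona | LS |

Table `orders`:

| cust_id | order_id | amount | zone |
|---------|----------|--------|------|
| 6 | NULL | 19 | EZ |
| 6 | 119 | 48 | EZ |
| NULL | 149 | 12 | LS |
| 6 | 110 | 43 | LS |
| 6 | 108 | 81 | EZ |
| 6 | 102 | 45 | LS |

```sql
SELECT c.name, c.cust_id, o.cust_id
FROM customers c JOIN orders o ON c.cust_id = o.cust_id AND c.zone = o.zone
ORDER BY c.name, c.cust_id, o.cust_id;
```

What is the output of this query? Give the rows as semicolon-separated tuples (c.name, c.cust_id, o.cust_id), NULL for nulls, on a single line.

INNER JOIN keeps only pairs where the ON condition holds.
Matching on c.cust_id = o.cust_id AND c.zone = o.zone. A NULL in a compared column never satisfies the condition.
Matched pairs: 6.

(Bob, 6, 6); (Bob, 6, 6); (Bob, 6, 6); (Xin, 6, 6); (Xin, 6, 6); (Xin, 6, 6)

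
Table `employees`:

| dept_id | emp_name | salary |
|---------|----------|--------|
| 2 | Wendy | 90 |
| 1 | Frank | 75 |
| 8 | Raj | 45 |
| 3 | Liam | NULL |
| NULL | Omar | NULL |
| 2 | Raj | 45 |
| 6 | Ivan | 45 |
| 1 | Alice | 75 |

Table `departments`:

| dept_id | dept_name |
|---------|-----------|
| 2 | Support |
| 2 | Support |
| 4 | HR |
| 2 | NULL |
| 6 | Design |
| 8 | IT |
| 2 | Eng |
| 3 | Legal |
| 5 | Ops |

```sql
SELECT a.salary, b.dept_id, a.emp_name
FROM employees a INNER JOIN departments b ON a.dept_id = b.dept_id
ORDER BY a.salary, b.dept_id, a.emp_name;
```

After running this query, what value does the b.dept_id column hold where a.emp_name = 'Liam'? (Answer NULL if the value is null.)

3

INNER JOIN keeps only pairs where the ON condition holds.
Matching on a.dept_id = b.dept_id. A NULL in a compared column never satisfies the condition.
- a (dept_id=2) pairs with 4 row(s) of b.
- a (dept_id=1) has no partner → excluded.
- a (dept_id=8) pairs with 1 row(s) of b.
- a (dept_id=3) pairs with 1 row(s) of b.
- a (dept_id=NULL) has no partner → excluded.
- a (dept_id=2) pairs with 4 row(s) of b.
- a (dept_id=6) pairs with 1 row(s) of b.
- a (dept_id=1) has no partner → excluded.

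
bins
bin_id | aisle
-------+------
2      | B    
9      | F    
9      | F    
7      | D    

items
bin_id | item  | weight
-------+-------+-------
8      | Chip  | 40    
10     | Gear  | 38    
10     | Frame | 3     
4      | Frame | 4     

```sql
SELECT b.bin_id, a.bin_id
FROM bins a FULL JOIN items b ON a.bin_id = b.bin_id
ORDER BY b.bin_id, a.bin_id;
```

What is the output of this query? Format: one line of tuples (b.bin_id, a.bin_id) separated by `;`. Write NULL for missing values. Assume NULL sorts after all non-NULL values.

(4, NULL); (8, NULL); (10, NULL); (10, NULL); (NULL, 2); (NULL, 7); (NULL, 9); (NULL, 9)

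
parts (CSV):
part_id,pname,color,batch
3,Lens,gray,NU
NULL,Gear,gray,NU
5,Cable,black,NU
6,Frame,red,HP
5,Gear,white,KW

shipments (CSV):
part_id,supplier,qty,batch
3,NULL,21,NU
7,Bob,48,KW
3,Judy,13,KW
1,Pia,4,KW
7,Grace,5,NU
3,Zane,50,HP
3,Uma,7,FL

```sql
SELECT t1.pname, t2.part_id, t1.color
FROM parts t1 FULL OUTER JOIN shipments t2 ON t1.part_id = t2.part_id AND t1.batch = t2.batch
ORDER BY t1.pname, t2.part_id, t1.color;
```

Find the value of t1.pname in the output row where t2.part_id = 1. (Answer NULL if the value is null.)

NULL

FULL OUTER JOIN keeps every row from both sides; unmatched rows get NULL for the other side's columns.
Matching on t1.part_id = t2.part_id AND t1.batch = t2.batch. A NULL in a compared column never satisfies the condition.
- t1[0] part_id=3, batch=NU → 1 match(es) in t2 → 1 row(s).
- t1[1] part_id=NULL, batch=NU → no match; kept with NULLs on the t2 side.
- t1[2] part_id=5, batch=NU → no match; kept with NULLs on the t2 side.
- t1[3] part_id=6, batch=HP → no match; kept with NULLs on the t2 side.
- t1[4] part_id=5, batch=KW → no match; kept with NULLs on the t2 side.
- 6 row(s) from t2 found no t1 partner → padded with NULL.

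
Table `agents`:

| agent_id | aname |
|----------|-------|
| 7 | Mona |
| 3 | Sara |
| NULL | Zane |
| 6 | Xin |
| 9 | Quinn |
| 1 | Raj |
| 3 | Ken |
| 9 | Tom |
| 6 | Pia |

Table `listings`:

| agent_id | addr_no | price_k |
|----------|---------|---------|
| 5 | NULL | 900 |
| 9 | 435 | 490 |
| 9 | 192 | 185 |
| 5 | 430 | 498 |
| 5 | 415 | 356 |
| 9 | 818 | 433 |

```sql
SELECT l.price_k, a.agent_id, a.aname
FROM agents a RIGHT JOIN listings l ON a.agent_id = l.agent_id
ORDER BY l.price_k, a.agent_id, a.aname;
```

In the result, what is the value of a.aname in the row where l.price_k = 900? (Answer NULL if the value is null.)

NULL

RIGHT JOIN keeps every row from `listings`; unmatched rows get NULL for `agents`'s columns.
Matching on a.agent_id = l.agent_id. A NULL in a compared column never satisfies the condition.
- a (agent_id=7) has no partner in l.
- a (agent_id=3) has no partner in l.
- a (agent_id=NULL) has no partner in l.
- a (agent_id=6) has no partner in l.
- a (agent_id=9) pairs with 3 row(s) of l.
- a (agent_id=1) has no partner in l.
- a (agent_id=3) has no partner in l.
- a (agent_id=9) pairs with 3 row(s) of l.
- a (agent_id=6) has no partner in l.
- 3 row(s) from l found no a partner → padded with NULL.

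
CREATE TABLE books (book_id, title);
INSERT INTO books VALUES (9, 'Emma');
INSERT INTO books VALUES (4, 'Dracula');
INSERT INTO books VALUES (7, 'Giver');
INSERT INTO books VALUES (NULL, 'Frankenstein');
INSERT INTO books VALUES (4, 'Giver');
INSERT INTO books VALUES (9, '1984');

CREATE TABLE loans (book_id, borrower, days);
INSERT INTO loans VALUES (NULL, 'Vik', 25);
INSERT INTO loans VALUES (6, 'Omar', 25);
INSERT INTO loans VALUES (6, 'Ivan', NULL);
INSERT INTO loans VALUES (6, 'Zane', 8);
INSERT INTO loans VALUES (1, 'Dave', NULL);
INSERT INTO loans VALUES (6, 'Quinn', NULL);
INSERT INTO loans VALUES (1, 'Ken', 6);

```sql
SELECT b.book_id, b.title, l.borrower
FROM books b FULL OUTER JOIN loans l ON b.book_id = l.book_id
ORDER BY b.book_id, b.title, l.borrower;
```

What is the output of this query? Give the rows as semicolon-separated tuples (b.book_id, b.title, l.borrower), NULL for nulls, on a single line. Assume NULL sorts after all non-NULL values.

(4, Dracula, NULL); (4, Giver, NULL); (7, Giver, NULL); (9, 1984, NULL); (9, Emma, NULL); (NULL, Frankenstein, NULL); (NULL, NULL, Dave); (NULL, NULL, Ivan); (NULL, NULL, Ken); (NULL, NULL, Omar); (NULL, NULL, Quinn); (NULL, NULL, Vik); (NULL, NULL, Zane)

FULL OUTER JOIN keeps every row from both sides; unmatched rows get NULL for the other side's columns.
Matching on b.book_id = l.book_id. A NULL in a compared column never satisfies the condition.
- book_id=9: no l row matches, row kept with l columns NULL.
- book_id=4: no l row matches, row kept with l columns NULL.
- book_id=7: no l row matches, row kept with l columns NULL.
- book_id=NULL: no l row matches, row kept with l columns NULL.
- book_id=4: no l row matches, row kept with l columns NULL.
- book_id=9: no l row matches, row kept with l columns NULL.
- plus 7 unmatched l row(s), each kept with NULL b columns.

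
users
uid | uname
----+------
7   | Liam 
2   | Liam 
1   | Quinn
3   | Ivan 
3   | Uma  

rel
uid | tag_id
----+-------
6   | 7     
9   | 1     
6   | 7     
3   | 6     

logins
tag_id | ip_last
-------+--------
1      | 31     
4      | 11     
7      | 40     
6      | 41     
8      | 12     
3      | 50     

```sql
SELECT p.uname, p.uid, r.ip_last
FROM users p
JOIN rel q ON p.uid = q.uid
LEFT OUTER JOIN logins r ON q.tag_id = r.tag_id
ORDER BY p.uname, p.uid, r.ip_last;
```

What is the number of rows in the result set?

Joins associate left-to-right: users INNER JOIN rel on uid gives 2 intermediate row(s).
Then LEFT JOIN `logins r` on tag_id: each of those 2 rows is kept; rows whose q.tag_id has no match in r get NULL for r's columns.
Result: 2 row(s).

2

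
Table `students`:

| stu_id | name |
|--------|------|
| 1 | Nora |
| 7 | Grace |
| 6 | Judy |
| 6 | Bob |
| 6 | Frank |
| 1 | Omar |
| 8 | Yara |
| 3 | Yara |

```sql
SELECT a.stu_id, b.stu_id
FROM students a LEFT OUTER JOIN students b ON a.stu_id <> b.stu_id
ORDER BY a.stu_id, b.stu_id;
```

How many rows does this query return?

48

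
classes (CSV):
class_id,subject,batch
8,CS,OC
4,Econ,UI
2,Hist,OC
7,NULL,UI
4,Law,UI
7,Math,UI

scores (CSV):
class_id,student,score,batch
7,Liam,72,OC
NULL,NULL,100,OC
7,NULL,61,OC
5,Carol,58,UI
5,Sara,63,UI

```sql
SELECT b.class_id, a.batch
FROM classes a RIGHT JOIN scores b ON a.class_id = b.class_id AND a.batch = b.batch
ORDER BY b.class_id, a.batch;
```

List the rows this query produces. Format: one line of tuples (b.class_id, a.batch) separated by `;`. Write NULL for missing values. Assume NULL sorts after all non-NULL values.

(5, NULL); (5, NULL); (7, NULL); (7, NULL); (NULL, NULL)

RIGHT JOIN keeps every row from `scores`; unmatched rows get NULL for `classes`'s columns.
Matching on a.class_id = b.class_id AND a.batch = b.batch. A NULL in a compared column never satisfies the condition.
- class_id=8, batch=OC: no matching b row.
- class_id=4, batch=UI: no matching b row.
- class_id=2, batch=OC: no matching b row.
- class_id=7, batch=UI: no matching b row.
- class_id=4, batch=UI: no matching b row.
- class_id=7, batch=UI: no matching b row.
- plus 5 unmatched b row(s), each kept with NULL a columns.
After projecting and ordering:
b.class_id | a.batch
5 | NULL
5 | NULL
7 | NULL
7 | NULL
NULL | NULL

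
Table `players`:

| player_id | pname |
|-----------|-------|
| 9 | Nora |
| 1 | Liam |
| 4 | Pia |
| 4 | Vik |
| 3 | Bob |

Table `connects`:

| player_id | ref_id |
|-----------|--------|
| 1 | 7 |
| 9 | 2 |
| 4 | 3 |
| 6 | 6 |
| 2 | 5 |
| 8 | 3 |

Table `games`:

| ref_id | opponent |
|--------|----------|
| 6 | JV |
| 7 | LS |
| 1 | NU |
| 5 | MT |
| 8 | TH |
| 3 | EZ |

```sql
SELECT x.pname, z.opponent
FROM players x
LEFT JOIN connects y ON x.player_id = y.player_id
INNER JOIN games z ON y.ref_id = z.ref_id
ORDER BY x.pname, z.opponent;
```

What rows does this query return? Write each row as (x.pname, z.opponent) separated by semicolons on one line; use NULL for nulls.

Evaluate left to right. First `players x LEFT JOIN connects y` on player_id: 5 row(s).
Then INNER JOIN `games z` on ref_id: keep only rows whose y.ref_id appears in z.

(Liam, LS); (Pia, EZ); (Vik, EZ)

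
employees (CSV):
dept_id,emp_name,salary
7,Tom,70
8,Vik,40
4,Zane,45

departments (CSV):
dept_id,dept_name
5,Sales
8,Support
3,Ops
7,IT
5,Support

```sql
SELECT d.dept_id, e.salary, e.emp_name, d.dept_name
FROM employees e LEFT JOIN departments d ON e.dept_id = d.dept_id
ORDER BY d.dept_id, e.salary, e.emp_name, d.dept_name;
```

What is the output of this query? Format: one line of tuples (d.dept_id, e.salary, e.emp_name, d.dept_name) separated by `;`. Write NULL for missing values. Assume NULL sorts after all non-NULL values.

(7, 70, Tom, IT); (8, 40, Vik, Support); (NULL, 45, Zane, NULL)

LEFT JOIN keeps every row from `employees`; unmatched rows get NULL for `departments`'s columns.
Matching on e.dept_id = d.dept_id.
- e row (dept_id=7): matches 1 d row(s) → 1 output row(s).
- e row (dept_id=8): matches 1 d row(s) → 1 output row(s).
- e row (dept_id=4): no match → kept, d columns NULL.
After projecting and ordering:
d.dept_id | e.salary | e.emp_name | d.dept_name
7 | 70 | Tom | IT
8 | 40 | Vik | Support
NULL | 45 | Zane | NULL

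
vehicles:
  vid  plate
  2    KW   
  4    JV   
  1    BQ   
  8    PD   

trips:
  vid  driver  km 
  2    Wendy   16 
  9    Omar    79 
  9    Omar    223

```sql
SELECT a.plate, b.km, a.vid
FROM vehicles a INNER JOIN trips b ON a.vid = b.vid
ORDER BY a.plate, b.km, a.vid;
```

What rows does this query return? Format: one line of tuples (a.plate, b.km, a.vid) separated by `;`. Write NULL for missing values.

(KW, 16, 2)

INNER JOIN keeps only pairs where the ON condition holds.
Matching on a.vid = b.vid.
- a row (vid=2): matches 1 b row(s) → 1 output row(s).
- a row (vid=4): no match → dropped.
- a row (vid=1): no match → dropped.
- a row (vid=8): no match → dropped.
After projecting and ordering:
a.plate | b.km | a.vid
KW | 16 | 2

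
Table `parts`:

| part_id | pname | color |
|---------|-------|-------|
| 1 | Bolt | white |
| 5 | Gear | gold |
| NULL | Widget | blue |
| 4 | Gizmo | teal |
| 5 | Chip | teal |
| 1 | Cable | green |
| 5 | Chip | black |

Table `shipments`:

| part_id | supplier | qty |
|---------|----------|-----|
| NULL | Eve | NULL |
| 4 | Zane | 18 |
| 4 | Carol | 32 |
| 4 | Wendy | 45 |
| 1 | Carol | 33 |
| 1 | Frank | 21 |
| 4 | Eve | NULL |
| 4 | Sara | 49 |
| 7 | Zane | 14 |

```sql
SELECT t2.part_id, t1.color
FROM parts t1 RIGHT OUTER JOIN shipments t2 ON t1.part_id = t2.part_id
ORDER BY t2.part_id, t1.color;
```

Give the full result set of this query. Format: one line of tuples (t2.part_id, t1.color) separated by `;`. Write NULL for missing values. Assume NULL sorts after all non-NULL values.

(1, green); (1, green); (1, white); (1, white); (4, teal); (4, teal); (4, teal); (4, teal); (4, teal); (7, NULL); (NULL, NULL)

RIGHT JOIN keeps every row from `shipments`; unmatched rows get NULL for `parts`'s columns.
Matching on t1.part_id = t2.part_id. A NULL in a compared column never satisfies the condition.
Matched pairs: 9; unmatched t2 rows kept: 2.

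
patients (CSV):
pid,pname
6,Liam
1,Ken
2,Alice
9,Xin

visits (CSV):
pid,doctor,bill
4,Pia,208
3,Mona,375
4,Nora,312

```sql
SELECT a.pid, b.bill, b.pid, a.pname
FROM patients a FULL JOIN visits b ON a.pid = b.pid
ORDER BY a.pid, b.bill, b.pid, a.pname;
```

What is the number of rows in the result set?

FULL OUTER JOIN keeps every row from both sides; unmatched rows get NULL for the other side's columns.
Matching on a.pid = b.pid.
- a (pid=6) has no partner → padded with NULL.
- a (pid=1) has no partner → padded with NULL.
- a (pid=2) has no partner → padded with NULL.
- a (pid=9) has no partner → padded with NULL.
- 3 b row(s) had no a match → kept, a columns NULL.
Total: 0 matched + 7 padded = 7 rows.

7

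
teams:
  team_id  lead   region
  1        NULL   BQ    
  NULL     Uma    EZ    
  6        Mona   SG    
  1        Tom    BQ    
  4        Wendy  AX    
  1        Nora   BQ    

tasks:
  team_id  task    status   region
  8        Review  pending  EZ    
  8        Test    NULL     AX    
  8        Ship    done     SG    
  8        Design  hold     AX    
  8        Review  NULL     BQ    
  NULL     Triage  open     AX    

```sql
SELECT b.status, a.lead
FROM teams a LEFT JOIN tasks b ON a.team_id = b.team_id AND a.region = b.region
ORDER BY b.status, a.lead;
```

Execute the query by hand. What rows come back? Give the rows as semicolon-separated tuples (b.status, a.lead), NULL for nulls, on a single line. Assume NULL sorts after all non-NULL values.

(NULL, Mona); (NULL, Nora); (NULL, Tom); (NULL, Uma); (NULL, Wendy); (NULL, NULL)

LEFT JOIN keeps every row from `teams`; unmatched rows get NULL for `tasks`'s columns.
Matching on a.team_id = b.team_id AND a.region = b.region. A NULL in a compared column never satisfies the condition.
- a[0] team_id=1, region=BQ → no match; kept with NULLs on the b side.
- a[1] team_id=NULL, region=EZ → no match; kept with NULLs on the b side.
- a[2] team_id=6, region=SG → no match; kept with NULLs on the b side.
- a[3] team_id=1, region=BQ → no match; kept with NULLs on the b side.
- a[4] team_id=4, region=AX → no match; kept with NULLs on the b side.
- a[5] team_id=1, region=BQ → no match; kept with NULLs on the b side.
After projecting and ordering:
b.status | a.lead
NULL | Mona
NULL | Nora
NULL | Tom
NULL | Uma
NULL | Wendy
NULL | NULL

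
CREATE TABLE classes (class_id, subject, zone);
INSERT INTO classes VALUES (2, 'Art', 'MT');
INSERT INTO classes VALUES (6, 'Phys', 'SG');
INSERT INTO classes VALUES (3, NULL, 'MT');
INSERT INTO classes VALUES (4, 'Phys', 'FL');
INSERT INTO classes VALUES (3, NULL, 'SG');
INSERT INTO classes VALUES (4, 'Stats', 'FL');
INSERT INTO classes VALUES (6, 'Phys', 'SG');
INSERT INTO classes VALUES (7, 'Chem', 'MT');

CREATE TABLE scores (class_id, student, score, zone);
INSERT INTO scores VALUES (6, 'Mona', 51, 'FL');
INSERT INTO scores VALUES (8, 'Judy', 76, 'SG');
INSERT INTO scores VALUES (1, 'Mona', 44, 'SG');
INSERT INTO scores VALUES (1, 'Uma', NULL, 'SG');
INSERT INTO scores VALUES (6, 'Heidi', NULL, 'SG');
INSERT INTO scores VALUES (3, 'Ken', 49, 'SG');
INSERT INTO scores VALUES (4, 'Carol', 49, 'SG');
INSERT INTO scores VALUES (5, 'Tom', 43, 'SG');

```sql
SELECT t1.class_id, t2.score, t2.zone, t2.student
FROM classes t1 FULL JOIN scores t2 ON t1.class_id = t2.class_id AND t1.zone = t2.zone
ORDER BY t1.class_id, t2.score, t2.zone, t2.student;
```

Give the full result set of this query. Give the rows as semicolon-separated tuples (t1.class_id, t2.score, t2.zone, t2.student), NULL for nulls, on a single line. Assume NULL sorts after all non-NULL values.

(2, NULL, NULL, NULL); (3, 49, SG, Ken); (3, NULL, NULL, NULL); (4, NULL, NULL, NULL); (4, NULL, NULL, NULL); (6, NULL, SG, Heidi); (6, NULL, SG, Heidi); (7, NULL, NULL, NULL); (NULL, 43, SG, Tom); (NULL, 44, SG, Mona); (NULL, 49, SG, Carol); (NULL, 51, FL, Mona); (NULL, 76, SG, Judy); (NULL, NULL, SG, Uma)

FULL OUTER JOIN keeps every row from both sides; unmatched rows get NULL for the other side's columns.
Matching on t1.class_id = t2.class_id AND t1.zone = t2.zone.
Matched pairs: 3; unmatched t1 rows kept: 5; unmatched t2 rows kept: 6.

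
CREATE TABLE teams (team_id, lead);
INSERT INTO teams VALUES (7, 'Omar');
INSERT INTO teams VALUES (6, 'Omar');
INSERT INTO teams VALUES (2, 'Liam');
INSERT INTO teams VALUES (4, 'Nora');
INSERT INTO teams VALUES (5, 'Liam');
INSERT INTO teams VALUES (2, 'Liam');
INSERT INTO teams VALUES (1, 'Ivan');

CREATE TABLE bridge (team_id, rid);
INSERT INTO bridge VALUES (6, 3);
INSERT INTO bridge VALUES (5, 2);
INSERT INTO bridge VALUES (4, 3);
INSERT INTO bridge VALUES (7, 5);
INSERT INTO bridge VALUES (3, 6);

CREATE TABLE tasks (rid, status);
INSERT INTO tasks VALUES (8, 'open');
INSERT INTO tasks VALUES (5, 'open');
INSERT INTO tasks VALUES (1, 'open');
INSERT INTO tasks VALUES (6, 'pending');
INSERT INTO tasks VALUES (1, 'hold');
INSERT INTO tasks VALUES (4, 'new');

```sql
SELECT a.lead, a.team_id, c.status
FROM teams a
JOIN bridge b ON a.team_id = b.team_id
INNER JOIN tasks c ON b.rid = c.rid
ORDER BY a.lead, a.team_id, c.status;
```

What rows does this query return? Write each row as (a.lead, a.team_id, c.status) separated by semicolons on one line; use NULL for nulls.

(Omar, 7, open)

Step 1 — a INNER JOIN b on team_id → 4 row(s).
Then INNER JOIN `tasks c` on rid: keep only rows whose b.rid appears in c.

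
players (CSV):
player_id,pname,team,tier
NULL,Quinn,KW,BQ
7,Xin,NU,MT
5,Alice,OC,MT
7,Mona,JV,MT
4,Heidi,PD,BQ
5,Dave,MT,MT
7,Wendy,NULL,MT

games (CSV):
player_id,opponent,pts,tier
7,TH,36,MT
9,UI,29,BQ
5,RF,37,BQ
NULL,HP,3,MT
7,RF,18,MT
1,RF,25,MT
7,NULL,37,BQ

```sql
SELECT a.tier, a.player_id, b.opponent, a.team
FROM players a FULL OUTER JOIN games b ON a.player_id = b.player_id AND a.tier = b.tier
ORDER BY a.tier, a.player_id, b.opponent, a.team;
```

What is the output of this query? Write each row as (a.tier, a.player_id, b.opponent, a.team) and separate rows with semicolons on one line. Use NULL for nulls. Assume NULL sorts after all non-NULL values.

FULL OUTER JOIN keeps every row from both sides; unmatched rows get NULL for the other side's columns.
Matching on a.player_id = b.player_id AND a.tier = b.tier. A NULL in a compared column never satisfies the condition.
- player_id=NULL, tier=BQ: no b row matches, row kept with b columns NULL.
- player_id=7, tier=MT: 2 matching b row(s), so 2 row(s) emitted.
- player_id=5, tier=MT: no b row matches, row kept with b columns NULL.
- player_id=7, tier=MT: 2 matching b row(s), so 2 row(s) emitted.
- player_id=4, tier=BQ: no b row matches, row kept with b columns NULL.
- player_id=5, tier=MT: no b row matches, row kept with b columns NULL.
- player_id=7, tier=MT: 2 matching b row(s), so 2 row(s) emitted.
- plus 5 unmatched b row(s), each kept with NULL a columns.

(BQ, 4, NULL, PD); (BQ, NULL, NULL, KW); (MT, 5, NULL, MT); (MT, 5, NULL, OC); (MT, 7, RF, JV); (MT, 7, RF, NU); (MT, 7, RF, NULL); (MT, 7, TH, JV); (MT, 7, TH, NU); (MT, 7, TH, NULL); (NULL, NULL, HP, NULL); (NULL, NULL, RF, NULL); (NULL, NULL, RF, NULL); (NULL, NULL, UI, NULL); (NULL, NULL, NULL, NULL)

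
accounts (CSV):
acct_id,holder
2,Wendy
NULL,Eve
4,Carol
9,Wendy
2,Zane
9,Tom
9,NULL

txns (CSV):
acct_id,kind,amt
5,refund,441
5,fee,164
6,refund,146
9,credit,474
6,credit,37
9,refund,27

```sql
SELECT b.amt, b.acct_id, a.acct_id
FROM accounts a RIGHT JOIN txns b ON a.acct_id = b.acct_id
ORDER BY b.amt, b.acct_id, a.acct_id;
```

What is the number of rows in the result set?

RIGHT JOIN keeps every row from `txns`; unmatched rows get NULL for `accounts`'s columns.
Matching on a.acct_id = b.acct_id. A NULL in a compared column never satisfies the condition.
Matched pairs: 6; unmatched b rows kept: 4.
Total: 6 matched + 4 padded = 10 rows.

10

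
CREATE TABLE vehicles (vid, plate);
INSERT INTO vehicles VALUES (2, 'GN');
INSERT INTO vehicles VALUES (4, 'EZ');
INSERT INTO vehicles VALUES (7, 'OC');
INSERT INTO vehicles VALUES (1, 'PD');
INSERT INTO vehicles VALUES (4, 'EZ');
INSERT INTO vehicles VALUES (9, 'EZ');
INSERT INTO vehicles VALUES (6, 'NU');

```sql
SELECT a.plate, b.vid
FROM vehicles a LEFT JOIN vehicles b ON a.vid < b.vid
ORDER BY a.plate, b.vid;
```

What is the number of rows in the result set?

LEFT JOIN keeps every row from `vehicles a`; unmatched rows get NULL for `vehicles b`'s columns.
Matching on a.vid < b.vid.
- a (vid=2) pairs with 5 row(s) of b.
- a (vid=4) pairs with 3 row(s) of b.
- a (vid=7) pairs with 1 row(s) of b.
- a (vid=1) pairs with 6 row(s) of b.
- a (vid=4) pairs with 3 row(s) of b.
- a (vid=9) has no partner → padded with NULL.
- a (vid=6) pairs with 2 row(s) of b.
Total: 20 matched + 1 padded = 21 rows.

21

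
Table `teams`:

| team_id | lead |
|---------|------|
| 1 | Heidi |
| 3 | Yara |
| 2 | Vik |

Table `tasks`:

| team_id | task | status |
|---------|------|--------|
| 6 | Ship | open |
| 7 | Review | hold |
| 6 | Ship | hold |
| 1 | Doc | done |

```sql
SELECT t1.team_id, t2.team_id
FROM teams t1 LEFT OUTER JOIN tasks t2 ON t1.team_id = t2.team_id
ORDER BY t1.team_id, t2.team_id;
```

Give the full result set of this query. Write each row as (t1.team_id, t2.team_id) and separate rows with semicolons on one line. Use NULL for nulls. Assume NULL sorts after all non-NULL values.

(1, 1); (2, NULL); (3, NULL)

LEFT JOIN keeps every row from `teams`; unmatched rows get NULL for `tasks`'s columns.
Matching on t1.team_id = t2.team_id.
- team_id=1: 1 matching t2 row(s), so 1 row(s) emitted.
- team_id=3: no t2 row matches, row kept with t2 columns NULL.
- team_id=2: no t2 row matches, row kept with t2 columns NULL.
After projecting and ordering:
t1.team_id | t2.team_id
1 | 1
2 | NULL
3 | NULL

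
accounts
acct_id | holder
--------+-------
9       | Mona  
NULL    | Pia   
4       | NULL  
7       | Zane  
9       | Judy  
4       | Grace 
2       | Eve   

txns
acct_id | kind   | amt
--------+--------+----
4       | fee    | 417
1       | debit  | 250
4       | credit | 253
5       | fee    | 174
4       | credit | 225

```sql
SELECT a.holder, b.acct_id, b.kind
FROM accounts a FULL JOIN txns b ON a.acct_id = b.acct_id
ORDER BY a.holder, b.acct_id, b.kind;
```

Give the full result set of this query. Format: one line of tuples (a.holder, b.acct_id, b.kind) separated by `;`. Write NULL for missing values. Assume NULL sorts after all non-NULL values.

FULL OUTER JOIN keeps every row from both sides; unmatched rows get NULL for the other side's columns.
Matching on a.acct_id = b.acct_id. A NULL in a compared column never satisfies the condition.
- a row (acct_id=9): no match → kept, b columns NULL.
- a row (acct_id=NULL): no match → kept, b columns NULL.
- a row (acct_id=4): matches 3 b row(s) → 3 output row(s).
- a row (acct_id=7): no match → kept, b columns NULL.
- a row (acct_id=9): no match → kept, b columns NULL.
- a row (acct_id=4): matches 3 b row(s) → 3 output row(s).
- a row (acct_id=2): no match → kept, b columns NULL.
- 2 b row(s) had no a match → kept, a columns NULL.

(Eve, NULL, NULL); (Grace, 4, credit); (Grace, 4, credit); (Grace, 4, fee); (Judy, NULL, NULL); (Mona, NULL, NULL); (Pia, NULL, NULL); (Zane, NULL, NULL); (NULL, 1, debit); (NULL, 4, credit); (NULL, 4, credit); (NULL, 4, fee); (NULL, 5, fee)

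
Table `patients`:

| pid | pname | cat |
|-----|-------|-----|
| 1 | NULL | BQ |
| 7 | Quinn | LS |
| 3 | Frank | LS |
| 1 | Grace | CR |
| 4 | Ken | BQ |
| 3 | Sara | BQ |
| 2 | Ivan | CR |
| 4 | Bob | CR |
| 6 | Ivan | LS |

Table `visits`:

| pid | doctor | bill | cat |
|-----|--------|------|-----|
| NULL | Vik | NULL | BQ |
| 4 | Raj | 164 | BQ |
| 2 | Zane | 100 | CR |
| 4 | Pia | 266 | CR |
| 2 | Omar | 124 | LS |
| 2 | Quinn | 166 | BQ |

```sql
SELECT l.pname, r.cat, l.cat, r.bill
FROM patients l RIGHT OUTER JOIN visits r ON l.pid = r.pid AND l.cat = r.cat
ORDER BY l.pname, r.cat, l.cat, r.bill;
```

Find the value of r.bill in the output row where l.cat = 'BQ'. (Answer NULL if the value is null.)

164

RIGHT JOIN keeps every row from `visits`; unmatched rows get NULL for `patients`'s columns.
Matching on l.pid = r.pid AND l.cat = r.cat. A NULL in a compared column never satisfies the condition.
- l (pid=1, cat=BQ) has no partner in r.
- l (pid=7, cat=LS) has no partner in r.
- l (pid=3, cat=LS) has no partner in r.
- l (pid=1, cat=CR) has no partner in r.
- l (pid=4, cat=BQ) pairs with 1 row(s) of r.
- l (pid=3, cat=BQ) has no partner in r.
- l (pid=2, cat=CR) pairs with 1 row(s) of r.
- l (pid=4, cat=CR) pairs with 1 row(s) of r.
- l (pid=6, cat=LS) has no partner in r.
- 3 r row(s) had no l match → kept, l columns NULL.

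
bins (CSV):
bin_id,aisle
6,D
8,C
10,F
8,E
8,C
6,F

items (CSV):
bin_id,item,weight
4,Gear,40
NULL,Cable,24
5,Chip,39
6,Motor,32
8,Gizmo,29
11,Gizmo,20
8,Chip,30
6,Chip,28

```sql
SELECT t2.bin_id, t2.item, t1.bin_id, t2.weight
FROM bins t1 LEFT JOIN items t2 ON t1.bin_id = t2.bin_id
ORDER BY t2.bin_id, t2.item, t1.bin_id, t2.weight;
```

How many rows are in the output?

11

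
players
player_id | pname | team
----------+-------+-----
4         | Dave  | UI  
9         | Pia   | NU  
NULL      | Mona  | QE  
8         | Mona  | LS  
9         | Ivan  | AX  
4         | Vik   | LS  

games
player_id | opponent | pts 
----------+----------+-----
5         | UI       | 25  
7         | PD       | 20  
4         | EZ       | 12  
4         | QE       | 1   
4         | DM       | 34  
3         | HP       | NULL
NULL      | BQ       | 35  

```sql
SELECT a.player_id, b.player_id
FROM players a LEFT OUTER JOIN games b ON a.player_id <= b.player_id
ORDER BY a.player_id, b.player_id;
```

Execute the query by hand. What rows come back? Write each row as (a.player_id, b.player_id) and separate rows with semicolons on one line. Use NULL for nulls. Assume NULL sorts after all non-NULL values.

(4, 4); (4, 4); (4, 4); (4, 4); (4, 4); (4, 4); (4, 5); (4, 5); (4, 7); (4, 7); (8, NULL); (9, NULL); (9, NULL); (NULL, NULL)

LEFT JOIN keeps every row from `players`; unmatched rows get NULL for `games`'s columns.
Matching on a.player_id <= b.player_id. A NULL in a compared column never satisfies the condition.
- player_id=4: 5 matching b row(s), so 5 row(s) emitted.
- player_id=9: no b row matches, row kept with b columns NULL.
- player_id=NULL: no b row matches, row kept with b columns NULL.
- player_id=8: no b row matches, row kept with b columns NULL.
- player_id=9: no b row matches, row kept with b columns NULL.
- player_id=4: 5 matching b row(s), so 5 row(s) emitted.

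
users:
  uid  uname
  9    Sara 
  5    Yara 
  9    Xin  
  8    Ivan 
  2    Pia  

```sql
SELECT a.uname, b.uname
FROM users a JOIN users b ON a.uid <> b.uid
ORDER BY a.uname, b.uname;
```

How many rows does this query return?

18

INNER JOIN keeps only pairs where the ON condition holds.
Matching on a.uid <> b.uid.
Matched pairs: 18.
Total: 18 rows.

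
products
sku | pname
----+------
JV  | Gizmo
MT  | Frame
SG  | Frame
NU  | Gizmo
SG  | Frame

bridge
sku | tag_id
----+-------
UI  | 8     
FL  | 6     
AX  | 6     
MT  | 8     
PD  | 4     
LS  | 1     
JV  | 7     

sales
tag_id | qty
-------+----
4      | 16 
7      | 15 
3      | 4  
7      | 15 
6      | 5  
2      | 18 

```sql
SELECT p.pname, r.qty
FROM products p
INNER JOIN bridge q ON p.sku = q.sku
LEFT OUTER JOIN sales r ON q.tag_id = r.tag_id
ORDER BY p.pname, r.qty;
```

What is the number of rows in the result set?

3

Step 1 — p INNER JOIN q on sku → 2 row(s).
Then LEFT JOIN `sales r` on tag_id: each of those 2 rows is kept; rows whose q.tag_id has no match in r get NULL for r's columns.
Result: 3 row(s).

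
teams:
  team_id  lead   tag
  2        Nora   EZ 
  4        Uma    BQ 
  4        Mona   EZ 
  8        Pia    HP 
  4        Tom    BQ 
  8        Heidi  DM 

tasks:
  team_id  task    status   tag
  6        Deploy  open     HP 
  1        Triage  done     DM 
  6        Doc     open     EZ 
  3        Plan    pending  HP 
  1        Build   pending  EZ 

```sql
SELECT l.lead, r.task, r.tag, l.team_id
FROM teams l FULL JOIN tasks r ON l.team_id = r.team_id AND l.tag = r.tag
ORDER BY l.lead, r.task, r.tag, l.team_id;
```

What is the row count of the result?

11

FULL OUTER JOIN keeps every row from both sides; unmatched rows get NULL for the other side's columns.
Matching on l.team_id = r.team_id AND l.tag = r.tag.
Matched pairs: 0; unmatched l rows kept: 6; unmatched r rows kept: 5.
Total: 0 matched + 11 padded = 11 rows.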